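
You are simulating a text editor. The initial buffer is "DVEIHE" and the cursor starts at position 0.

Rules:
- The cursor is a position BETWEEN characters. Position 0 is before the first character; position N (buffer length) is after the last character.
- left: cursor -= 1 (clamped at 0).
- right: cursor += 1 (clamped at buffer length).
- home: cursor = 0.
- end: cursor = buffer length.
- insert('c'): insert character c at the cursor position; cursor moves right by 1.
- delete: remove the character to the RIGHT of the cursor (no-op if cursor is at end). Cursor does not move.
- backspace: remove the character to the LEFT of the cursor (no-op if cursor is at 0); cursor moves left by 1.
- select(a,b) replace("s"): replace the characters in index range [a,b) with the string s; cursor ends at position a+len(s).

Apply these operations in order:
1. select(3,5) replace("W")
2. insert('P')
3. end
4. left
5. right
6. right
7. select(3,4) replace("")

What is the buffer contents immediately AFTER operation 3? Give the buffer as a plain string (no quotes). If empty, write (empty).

Answer: DVEWPE

Derivation:
After op 1 (select(3,5) replace("W")): buf='DVEWE' cursor=4
After op 2 (insert('P')): buf='DVEWPE' cursor=5
After op 3 (end): buf='DVEWPE' cursor=6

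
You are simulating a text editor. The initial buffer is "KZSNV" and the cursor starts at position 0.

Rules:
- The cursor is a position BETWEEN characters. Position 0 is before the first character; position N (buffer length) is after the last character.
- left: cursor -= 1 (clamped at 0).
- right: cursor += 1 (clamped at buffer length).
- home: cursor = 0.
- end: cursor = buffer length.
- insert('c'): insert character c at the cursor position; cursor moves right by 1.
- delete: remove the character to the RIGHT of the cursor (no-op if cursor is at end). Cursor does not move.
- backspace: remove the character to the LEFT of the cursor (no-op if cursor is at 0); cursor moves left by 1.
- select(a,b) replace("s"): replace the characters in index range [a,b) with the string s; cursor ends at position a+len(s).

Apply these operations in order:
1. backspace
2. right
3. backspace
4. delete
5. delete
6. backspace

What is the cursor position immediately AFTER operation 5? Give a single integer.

After op 1 (backspace): buf='KZSNV' cursor=0
After op 2 (right): buf='KZSNV' cursor=1
After op 3 (backspace): buf='ZSNV' cursor=0
After op 4 (delete): buf='SNV' cursor=0
After op 5 (delete): buf='NV' cursor=0

Answer: 0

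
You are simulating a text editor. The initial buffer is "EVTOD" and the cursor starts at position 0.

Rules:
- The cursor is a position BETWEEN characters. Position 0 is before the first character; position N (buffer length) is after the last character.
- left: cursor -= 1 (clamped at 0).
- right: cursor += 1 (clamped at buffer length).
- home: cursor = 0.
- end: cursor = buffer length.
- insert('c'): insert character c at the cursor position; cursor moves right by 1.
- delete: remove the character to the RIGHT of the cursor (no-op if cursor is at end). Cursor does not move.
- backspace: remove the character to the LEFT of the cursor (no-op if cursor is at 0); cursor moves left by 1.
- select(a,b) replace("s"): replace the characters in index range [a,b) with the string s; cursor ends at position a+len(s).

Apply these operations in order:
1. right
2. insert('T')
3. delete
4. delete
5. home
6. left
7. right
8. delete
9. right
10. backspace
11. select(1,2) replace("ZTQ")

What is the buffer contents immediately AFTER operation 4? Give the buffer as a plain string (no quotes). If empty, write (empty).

Answer: ETOD

Derivation:
After op 1 (right): buf='EVTOD' cursor=1
After op 2 (insert('T')): buf='ETVTOD' cursor=2
After op 3 (delete): buf='ETTOD' cursor=2
After op 4 (delete): buf='ETOD' cursor=2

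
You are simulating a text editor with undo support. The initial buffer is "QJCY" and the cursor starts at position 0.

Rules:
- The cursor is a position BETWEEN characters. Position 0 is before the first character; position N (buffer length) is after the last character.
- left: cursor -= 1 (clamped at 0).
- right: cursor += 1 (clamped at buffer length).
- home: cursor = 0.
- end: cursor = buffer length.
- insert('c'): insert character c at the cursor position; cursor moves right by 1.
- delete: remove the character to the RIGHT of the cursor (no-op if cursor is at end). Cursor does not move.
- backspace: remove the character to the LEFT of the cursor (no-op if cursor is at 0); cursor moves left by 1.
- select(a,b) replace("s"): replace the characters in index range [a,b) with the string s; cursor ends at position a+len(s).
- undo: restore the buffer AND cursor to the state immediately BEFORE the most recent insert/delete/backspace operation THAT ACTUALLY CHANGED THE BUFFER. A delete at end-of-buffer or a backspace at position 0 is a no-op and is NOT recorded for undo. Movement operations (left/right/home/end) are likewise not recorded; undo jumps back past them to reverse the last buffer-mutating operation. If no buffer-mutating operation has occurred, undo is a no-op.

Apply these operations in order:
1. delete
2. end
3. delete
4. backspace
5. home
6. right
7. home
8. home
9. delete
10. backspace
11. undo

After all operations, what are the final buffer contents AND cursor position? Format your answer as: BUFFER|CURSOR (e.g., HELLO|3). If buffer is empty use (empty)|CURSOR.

Answer: JC|0

Derivation:
After op 1 (delete): buf='JCY' cursor=0
After op 2 (end): buf='JCY' cursor=3
After op 3 (delete): buf='JCY' cursor=3
After op 4 (backspace): buf='JC' cursor=2
After op 5 (home): buf='JC' cursor=0
After op 6 (right): buf='JC' cursor=1
After op 7 (home): buf='JC' cursor=0
After op 8 (home): buf='JC' cursor=0
After op 9 (delete): buf='C' cursor=0
After op 10 (backspace): buf='C' cursor=0
After op 11 (undo): buf='JC' cursor=0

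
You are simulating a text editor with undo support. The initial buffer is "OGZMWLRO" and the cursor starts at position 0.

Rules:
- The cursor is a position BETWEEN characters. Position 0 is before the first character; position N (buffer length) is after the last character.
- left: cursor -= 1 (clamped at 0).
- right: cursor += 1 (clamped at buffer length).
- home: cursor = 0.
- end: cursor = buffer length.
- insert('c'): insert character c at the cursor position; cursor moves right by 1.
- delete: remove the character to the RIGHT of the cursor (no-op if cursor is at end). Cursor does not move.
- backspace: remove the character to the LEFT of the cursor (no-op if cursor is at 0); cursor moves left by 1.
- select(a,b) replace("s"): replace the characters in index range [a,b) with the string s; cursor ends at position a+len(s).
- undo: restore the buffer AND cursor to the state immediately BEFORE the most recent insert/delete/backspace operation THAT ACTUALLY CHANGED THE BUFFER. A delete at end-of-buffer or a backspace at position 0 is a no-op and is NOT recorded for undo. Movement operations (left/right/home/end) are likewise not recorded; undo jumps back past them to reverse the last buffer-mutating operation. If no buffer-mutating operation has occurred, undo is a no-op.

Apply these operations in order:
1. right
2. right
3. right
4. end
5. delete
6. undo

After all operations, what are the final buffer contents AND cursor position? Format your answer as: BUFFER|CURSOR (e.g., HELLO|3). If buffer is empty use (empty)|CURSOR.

Answer: OGZMWLRO|8

Derivation:
After op 1 (right): buf='OGZMWLRO' cursor=1
After op 2 (right): buf='OGZMWLRO' cursor=2
After op 3 (right): buf='OGZMWLRO' cursor=3
After op 4 (end): buf='OGZMWLRO' cursor=8
After op 5 (delete): buf='OGZMWLRO' cursor=8
After op 6 (undo): buf='OGZMWLRO' cursor=8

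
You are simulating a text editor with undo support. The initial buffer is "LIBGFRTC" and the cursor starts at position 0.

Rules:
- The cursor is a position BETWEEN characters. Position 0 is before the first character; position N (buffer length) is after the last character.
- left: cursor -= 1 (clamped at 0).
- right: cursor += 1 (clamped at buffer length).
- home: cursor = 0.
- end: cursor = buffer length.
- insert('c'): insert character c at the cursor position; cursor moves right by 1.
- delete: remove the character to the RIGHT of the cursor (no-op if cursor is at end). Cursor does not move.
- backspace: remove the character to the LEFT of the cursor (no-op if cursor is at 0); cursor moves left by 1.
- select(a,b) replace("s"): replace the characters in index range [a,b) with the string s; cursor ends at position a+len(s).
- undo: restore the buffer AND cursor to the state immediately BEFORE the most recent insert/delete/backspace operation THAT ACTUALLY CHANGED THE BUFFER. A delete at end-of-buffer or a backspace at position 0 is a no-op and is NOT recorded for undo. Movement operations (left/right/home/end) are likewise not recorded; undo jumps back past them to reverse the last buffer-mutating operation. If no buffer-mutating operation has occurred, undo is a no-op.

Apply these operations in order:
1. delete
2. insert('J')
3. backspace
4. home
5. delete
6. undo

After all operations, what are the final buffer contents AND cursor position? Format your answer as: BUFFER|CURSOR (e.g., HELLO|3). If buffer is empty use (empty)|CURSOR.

After op 1 (delete): buf='IBGFRTC' cursor=0
After op 2 (insert('J')): buf='JIBGFRTC' cursor=1
After op 3 (backspace): buf='IBGFRTC' cursor=0
After op 4 (home): buf='IBGFRTC' cursor=0
After op 5 (delete): buf='BGFRTC' cursor=0
After op 6 (undo): buf='IBGFRTC' cursor=0

Answer: IBGFRTC|0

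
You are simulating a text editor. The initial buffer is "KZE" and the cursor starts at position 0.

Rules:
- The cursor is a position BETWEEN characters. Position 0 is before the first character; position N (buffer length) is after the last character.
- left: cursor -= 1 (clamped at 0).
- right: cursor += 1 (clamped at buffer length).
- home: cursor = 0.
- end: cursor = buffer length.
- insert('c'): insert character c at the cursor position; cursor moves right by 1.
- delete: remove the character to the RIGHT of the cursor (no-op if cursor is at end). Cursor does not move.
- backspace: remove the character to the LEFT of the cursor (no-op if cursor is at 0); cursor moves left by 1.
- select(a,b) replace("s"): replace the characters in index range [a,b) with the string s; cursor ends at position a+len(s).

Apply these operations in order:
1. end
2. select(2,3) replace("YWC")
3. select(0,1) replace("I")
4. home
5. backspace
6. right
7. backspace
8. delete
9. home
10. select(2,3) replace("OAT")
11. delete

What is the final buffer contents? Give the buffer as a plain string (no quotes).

Answer: YWOAT

Derivation:
After op 1 (end): buf='KZE' cursor=3
After op 2 (select(2,3) replace("YWC")): buf='KZYWC' cursor=5
After op 3 (select(0,1) replace("I")): buf='IZYWC' cursor=1
After op 4 (home): buf='IZYWC' cursor=0
After op 5 (backspace): buf='IZYWC' cursor=0
After op 6 (right): buf='IZYWC' cursor=1
After op 7 (backspace): buf='ZYWC' cursor=0
After op 8 (delete): buf='YWC' cursor=0
After op 9 (home): buf='YWC' cursor=0
After op 10 (select(2,3) replace("OAT")): buf='YWOAT' cursor=5
After op 11 (delete): buf='YWOAT' cursor=5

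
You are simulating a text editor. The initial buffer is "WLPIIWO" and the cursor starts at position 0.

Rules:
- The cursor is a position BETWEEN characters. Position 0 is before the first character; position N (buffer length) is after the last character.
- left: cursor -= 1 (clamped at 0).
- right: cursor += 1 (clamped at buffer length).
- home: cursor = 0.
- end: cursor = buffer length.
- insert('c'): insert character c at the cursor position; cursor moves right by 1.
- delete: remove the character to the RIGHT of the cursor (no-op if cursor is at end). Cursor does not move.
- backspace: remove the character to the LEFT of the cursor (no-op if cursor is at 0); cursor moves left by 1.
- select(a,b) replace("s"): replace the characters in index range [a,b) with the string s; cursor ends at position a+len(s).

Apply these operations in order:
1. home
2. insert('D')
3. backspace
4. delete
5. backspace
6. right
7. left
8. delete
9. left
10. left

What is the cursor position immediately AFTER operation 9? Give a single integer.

After op 1 (home): buf='WLPIIWO' cursor=0
After op 2 (insert('D')): buf='DWLPIIWO' cursor=1
After op 3 (backspace): buf='WLPIIWO' cursor=0
After op 4 (delete): buf='LPIIWO' cursor=0
After op 5 (backspace): buf='LPIIWO' cursor=0
After op 6 (right): buf='LPIIWO' cursor=1
After op 7 (left): buf='LPIIWO' cursor=0
After op 8 (delete): buf='PIIWO' cursor=0
After op 9 (left): buf='PIIWO' cursor=0

Answer: 0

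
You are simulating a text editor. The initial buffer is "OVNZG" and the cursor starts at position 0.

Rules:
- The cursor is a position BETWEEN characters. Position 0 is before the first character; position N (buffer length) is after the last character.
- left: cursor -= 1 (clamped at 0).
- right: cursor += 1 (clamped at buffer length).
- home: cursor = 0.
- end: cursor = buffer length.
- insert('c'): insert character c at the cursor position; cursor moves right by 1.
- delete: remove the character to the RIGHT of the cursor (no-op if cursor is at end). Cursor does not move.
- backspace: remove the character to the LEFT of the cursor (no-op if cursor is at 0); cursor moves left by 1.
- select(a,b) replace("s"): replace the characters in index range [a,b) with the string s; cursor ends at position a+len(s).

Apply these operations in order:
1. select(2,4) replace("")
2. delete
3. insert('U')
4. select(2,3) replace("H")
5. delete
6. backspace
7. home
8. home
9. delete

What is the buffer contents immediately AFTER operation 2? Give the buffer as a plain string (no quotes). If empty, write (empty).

After op 1 (select(2,4) replace("")): buf='OVG' cursor=2
After op 2 (delete): buf='OV' cursor=2

Answer: OV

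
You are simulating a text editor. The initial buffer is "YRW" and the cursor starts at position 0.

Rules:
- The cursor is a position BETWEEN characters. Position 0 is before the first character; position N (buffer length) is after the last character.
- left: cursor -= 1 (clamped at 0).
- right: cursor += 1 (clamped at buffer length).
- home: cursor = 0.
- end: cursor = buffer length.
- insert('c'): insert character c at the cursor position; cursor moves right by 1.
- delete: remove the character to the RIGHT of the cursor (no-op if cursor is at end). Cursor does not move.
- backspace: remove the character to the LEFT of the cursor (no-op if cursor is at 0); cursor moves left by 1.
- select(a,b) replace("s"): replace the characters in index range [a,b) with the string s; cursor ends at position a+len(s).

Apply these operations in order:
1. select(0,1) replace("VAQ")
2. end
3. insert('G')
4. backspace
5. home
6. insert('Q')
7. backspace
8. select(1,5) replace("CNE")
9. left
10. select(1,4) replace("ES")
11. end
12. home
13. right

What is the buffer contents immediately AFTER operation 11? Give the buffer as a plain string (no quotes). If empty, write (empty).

After op 1 (select(0,1) replace("VAQ")): buf='VAQRW' cursor=3
After op 2 (end): buf='VAQRW' cursor=5
After op 3 (insert('G')): buf='VAQRWG' cursor=6
After op 4 (backspace): buf='VAQRW' cursor=5
After op 5 (home): buf='VAQRW' cursor=0
After op 6 (insert('Q')): buf='QVAQRW' cursor=1
After op 7 (backspace): buf='VAQRW' cursor=0
After op 8 (select(1,5) replace("CNE")): buf='VCNE' cursor=4
After op 9 (left): buf='VCNE' cursor=3
After op 10 (select(1,4) replace("ES")): buf='VES' cursor=3
After op 11 (end): buf='VES' cursor=3

Answer: VES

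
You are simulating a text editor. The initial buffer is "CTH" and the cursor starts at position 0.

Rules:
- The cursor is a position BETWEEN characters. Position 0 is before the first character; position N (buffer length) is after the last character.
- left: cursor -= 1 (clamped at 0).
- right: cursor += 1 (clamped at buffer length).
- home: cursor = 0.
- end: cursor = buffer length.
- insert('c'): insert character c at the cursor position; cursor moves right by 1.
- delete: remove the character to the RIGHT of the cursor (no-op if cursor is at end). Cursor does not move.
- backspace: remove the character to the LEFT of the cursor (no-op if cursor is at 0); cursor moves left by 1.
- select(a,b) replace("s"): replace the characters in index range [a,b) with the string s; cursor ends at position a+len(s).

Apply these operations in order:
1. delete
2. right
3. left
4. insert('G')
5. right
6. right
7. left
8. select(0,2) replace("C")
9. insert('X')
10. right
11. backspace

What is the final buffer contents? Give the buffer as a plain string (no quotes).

After op 1 (delete): buf='TH' cursor=0
After op 2 (right): buf='TH' cursor=1
After op 3 (left): buf='TH' cursor=0
After op 4 (insert('G')): buf='GTH' cursor=1
After op 5 (right): buf='GTH' cursor=2
After op 6 (right): buf='GTH' cursor=3
After op 7 (left): buf='GTH' cursor=2
After op 8 (select(0,2) replace("C")): buf='CH' cursor=1
After op 9 (insert('X')): buf='CXH' cursor=2
After op 10 (right): buf='CXH' cursor=3
After op 11 (backspace): buf='CX' cursor=2

Answer: CX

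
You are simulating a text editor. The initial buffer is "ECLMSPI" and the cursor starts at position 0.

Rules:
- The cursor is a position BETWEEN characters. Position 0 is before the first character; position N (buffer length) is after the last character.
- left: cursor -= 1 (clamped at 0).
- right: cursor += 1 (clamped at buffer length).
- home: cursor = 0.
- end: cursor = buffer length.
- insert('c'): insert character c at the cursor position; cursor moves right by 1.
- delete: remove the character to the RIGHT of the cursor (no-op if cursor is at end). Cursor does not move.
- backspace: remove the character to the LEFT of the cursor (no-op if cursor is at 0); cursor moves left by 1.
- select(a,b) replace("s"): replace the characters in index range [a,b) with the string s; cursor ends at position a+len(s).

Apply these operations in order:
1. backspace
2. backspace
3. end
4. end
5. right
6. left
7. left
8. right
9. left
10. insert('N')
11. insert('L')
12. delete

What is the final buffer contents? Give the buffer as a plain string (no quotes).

After op 1 (backspace): buf='ECLMSPI' cursor=0
After op 2 (backspace): buf='ECLMSPI' cursor=0
After op 3 (end): buf='ECLMSPI' cursor=7
After op 4 (end): buf='ECLMSPI' cursor=7
After op 5 (right): buf='ECLMSPI' cursor=7
After op 6 (left): buf='ECLMSPI' cursor=6
After op 7 (left): buf='ECLMSPI' cursor=5
After op 8 (right): buf='ECLMSPI' cursor=6
After op 9 (left): buf='ECLMSPI' cursor=5
After op 10 (insert('N')): buf='ECLMSNPI' cursor=6
After op 11 (insert('L')): buf='ECLMSNLPI' cursor=7
After op 12 (delete): buf='ECLMSNLI' cursor=7

Answer: ECLMSNLI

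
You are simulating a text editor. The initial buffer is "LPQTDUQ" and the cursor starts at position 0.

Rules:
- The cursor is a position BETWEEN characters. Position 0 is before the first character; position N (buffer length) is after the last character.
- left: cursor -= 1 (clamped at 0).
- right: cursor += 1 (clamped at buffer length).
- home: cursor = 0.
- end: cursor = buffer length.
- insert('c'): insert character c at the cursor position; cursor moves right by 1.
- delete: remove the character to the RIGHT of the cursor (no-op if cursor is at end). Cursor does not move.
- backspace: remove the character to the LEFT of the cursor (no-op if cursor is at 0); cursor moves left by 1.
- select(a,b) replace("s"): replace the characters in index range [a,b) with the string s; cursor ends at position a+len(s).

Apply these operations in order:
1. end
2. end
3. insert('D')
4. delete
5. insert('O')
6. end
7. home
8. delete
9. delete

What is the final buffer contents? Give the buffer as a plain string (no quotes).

After op 1 (end): buf='LPQTDUQ' cursor=7
After op 2 (end): buf='LPQTDUQ' cursor=7
After op 3 (insert('D')): buf='LPQTDUQD' cursor=8
After op 4 (delete): buf='LPQTDUQD' cursor=8
After op 5 (insert('O')): buf='LPQTDUQDO' cursor=9
After op 6 (end): buf='LPQTDUQDO' cursor=9
After op 7 (home): buf='LPQTDUQDO' cursor=0
After op 8 (delete): buf='PQTDUQDO' cursor=0
After op 9 (delete): buf='QTDUQDO' cursor=0

Answer: QTDUQDO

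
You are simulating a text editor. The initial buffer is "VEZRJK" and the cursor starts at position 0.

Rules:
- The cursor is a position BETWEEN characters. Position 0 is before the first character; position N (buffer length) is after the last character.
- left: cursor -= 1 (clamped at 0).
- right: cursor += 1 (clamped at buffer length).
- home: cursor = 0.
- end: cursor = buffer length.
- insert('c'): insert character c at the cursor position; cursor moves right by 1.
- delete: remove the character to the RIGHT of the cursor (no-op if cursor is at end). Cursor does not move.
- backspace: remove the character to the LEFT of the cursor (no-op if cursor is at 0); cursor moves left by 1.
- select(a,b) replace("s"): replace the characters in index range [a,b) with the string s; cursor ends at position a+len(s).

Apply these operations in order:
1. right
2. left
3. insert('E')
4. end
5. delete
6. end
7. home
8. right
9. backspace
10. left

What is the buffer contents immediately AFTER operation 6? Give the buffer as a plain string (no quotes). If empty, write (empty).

After op 1 (right): buf='VEZRJK' cursor=1
After op 2 (left): buf='VEZRJK' cursor=0
After op 3 (insert('E')): buf='EVEZRJK' cursor=1
After op 4 (end): buf='EVEZRJK' cursor=7
After op 5 (delete): buf='EVEZRJK' cursor=7
After op 6 (end): buf='EVEZRJK' cursor=7

Answer: EVEZRJK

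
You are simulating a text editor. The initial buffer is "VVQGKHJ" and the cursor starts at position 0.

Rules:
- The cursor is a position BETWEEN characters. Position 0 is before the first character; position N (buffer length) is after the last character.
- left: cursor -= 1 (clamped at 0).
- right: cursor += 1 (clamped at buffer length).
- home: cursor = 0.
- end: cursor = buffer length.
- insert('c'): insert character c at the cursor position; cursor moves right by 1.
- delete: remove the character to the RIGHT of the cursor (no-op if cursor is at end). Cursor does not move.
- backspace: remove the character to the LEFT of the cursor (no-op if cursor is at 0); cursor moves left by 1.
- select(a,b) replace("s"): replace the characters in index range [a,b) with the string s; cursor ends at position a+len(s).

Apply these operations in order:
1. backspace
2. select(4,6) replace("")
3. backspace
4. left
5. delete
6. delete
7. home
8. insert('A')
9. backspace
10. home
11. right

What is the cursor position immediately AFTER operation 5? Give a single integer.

Answer: 2

Derivation:
After op 1 (backspace): buf='VVQGKHJ' cursor=0
After op 2 (select(4,6) replace("")): buf='VVQGJ' cursor=4
After op 3 (backspace): buf='VVQJ' cursor=3
After op 4 (left): buf='VVQJ' cursor=2
After op 5 (delete): buf='VVJ' cursor=2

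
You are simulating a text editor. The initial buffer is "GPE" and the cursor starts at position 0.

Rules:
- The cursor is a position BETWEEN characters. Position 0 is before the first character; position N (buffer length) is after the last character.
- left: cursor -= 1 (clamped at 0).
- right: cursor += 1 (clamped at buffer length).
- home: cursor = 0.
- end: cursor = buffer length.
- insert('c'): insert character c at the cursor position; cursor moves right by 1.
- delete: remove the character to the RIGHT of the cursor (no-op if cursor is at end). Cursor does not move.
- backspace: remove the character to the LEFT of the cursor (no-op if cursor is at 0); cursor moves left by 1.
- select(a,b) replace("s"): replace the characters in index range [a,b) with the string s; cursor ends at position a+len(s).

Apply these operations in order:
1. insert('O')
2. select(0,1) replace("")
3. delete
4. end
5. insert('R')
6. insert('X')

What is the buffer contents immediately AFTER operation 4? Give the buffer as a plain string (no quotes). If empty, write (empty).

Answer: PE

Derivation:
After op 1 (insert('O')): buf='OGPE' cursor=1
After op 2 (select(0,1) replace("")): buf='GPE' cursor=0
After op 3 (delete): buf='PE' cursor=0
After op 4 (end): buf='PE' cursor=2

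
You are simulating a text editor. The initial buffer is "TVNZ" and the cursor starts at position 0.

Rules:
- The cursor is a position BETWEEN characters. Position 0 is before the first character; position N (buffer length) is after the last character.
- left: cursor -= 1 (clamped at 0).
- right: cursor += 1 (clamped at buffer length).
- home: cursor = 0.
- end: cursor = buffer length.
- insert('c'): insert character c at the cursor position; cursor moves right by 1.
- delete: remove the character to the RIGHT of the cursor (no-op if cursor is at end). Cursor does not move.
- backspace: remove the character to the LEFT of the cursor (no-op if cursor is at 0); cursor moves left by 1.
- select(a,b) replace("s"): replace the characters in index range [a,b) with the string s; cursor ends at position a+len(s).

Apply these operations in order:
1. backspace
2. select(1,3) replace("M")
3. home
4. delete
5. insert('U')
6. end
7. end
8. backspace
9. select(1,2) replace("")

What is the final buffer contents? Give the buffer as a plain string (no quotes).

After op 1 (backspace): buf='TVNZ' cursor=0
After op 2 (select(1,3) replace("M")): buf='TMZ' cursor=2
After op 3 (home): buf='TMZ' cursor=0
After op 4 (delete): buf='MZ' cursor=0
After op 5 (insert('U')): buf='UMZ' cursor=1
After op 6 (end): buf='UMZ' cursor=3
After op 7 (end): buf='UMZ' cursor=3
After op 8 (backspace): buf='UM' cursor=2
After op 9 (select(1,2) replace("")): buf='U' cursor=1

Answer: U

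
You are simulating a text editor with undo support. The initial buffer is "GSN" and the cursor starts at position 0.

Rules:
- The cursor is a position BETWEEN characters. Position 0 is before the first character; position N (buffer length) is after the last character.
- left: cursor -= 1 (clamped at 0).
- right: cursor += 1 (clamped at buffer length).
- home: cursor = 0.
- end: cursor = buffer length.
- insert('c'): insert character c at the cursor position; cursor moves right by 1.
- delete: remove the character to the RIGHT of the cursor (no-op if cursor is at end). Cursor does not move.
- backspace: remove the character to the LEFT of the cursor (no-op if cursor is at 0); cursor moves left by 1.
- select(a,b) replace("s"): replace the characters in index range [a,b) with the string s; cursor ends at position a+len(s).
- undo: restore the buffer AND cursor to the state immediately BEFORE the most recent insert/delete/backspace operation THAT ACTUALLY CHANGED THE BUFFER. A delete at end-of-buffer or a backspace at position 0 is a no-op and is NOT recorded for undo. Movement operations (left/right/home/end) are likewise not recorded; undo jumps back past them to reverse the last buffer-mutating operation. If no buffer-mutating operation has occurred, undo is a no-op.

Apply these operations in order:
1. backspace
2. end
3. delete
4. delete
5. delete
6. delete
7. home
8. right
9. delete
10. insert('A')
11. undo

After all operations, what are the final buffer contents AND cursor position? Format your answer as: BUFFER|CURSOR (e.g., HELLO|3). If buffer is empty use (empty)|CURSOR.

After op 1 (backspace): buf='GSN' cursor=0
After op 2 (end): buf='GSN' cursor=3
After op 3 (delete): buf='GSN' cursor=3
After op 4 (delete): buf='GSN' cursor=3
After op 5 (delete): buf='GSN' cursor=3
After op 6 (delete): buf='GSN' cursor=3
After op 7 (home): buf='GSN' cursor=0
After op 8 (right): buf='GSN' cursor=1
After op 9 (delete): buf='GN' cursor=1
After op 10 (insert('A')): buf='GAN' cursor=2
After op 11 (undo): buf='GN' cursor=1

Answer: GN|1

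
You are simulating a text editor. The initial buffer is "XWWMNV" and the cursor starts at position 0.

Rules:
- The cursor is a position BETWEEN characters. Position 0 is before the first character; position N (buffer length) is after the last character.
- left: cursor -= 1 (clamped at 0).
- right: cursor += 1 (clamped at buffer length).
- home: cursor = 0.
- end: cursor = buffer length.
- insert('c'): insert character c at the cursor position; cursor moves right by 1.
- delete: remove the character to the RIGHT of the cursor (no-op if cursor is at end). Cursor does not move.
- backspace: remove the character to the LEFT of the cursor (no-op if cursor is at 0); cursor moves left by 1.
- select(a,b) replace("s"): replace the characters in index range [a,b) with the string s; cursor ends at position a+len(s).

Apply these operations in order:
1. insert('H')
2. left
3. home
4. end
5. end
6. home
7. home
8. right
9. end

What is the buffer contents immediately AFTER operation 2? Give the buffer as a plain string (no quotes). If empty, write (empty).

Answer: HXWWMNV

Derivation:
After op 1 (insert('H')): buf='HXWWMNV' cursor=1
After op 2 (left): buf='HXWWMNV' cursor=0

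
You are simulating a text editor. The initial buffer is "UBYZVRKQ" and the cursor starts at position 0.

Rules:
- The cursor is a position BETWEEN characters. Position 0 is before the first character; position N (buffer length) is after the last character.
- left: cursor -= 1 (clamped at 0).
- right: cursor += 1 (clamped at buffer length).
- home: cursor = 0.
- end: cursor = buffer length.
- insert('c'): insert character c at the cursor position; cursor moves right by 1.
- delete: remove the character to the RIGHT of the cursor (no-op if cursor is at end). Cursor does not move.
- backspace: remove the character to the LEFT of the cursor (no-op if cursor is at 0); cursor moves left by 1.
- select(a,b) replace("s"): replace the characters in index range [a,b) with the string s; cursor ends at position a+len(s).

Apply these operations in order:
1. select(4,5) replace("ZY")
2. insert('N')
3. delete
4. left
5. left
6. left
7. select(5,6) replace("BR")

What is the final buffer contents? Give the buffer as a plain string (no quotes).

After op 1 (select(4,5) replace("ZY")): buf='UBYZZYRKQ' cursor=6
After op 2 (insert('N')): buf='UBYZZYNRKQ' cursor=7
After op 3 (delete): buf='UBYZZYNKQ' cursor=7
After op 4 (left): buf='UBYZZYNKQ' cursor=6
After op 5 (left): buf='UBYZZYNKQ' cursor=5
After op 6 (left): buf='UBYZZYNKQ' cursor=4
After op 7 (select(5,6) replace("BR")): buf='UBYZZBRNKQ' cursor=7

Answer: UBYZZBRNKQ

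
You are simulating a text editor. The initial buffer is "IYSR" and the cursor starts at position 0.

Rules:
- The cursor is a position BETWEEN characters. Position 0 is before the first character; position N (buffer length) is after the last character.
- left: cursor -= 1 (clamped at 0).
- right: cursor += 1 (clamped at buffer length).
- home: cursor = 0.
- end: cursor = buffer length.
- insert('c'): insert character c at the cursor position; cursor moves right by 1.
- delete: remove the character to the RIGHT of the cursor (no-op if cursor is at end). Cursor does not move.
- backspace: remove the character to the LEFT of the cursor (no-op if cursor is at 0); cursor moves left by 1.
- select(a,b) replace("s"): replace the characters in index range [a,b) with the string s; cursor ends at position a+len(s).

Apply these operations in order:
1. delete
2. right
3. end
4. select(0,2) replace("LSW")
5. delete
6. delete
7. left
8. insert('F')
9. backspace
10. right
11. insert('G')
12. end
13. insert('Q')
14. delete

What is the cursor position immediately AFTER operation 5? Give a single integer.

After op 1 (delete): buf='YSR' cursor=0
After op 2 (right): buf='YSR' cursor=1
After op 3 (end): buf='YSR' cursor=3
After op 4 (select(0,2) replace("LSW")): buf='LSWR' cursor=3
After op 5 (delete): buf='LSW' cursor=3

Answer: 3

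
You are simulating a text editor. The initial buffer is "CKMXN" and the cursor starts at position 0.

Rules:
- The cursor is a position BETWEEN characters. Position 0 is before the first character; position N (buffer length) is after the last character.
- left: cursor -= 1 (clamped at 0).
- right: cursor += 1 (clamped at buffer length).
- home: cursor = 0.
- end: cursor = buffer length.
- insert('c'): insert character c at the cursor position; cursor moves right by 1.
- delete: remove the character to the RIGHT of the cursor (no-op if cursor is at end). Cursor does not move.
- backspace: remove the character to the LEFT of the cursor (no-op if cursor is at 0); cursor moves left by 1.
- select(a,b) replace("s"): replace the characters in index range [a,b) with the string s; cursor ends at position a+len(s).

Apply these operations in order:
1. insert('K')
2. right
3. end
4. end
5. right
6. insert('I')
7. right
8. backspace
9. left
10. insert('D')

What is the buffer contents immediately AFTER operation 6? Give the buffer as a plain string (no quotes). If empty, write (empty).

After op 1 (insert('K')): buf='KCKMXN' cursor=1
After op 2 (right): buf='KCKMXN' cursor=2
After op 3 (end): buf='KCKMXN' cursor=6
After op 4 (end): buf='KCKMXN' cursor=6
After op 5 (right): buf='KCKMXN' cursor=6
After op 6 (insert('I')): buf='KCKMXNI' cursor=7

Answer: KCKMXNI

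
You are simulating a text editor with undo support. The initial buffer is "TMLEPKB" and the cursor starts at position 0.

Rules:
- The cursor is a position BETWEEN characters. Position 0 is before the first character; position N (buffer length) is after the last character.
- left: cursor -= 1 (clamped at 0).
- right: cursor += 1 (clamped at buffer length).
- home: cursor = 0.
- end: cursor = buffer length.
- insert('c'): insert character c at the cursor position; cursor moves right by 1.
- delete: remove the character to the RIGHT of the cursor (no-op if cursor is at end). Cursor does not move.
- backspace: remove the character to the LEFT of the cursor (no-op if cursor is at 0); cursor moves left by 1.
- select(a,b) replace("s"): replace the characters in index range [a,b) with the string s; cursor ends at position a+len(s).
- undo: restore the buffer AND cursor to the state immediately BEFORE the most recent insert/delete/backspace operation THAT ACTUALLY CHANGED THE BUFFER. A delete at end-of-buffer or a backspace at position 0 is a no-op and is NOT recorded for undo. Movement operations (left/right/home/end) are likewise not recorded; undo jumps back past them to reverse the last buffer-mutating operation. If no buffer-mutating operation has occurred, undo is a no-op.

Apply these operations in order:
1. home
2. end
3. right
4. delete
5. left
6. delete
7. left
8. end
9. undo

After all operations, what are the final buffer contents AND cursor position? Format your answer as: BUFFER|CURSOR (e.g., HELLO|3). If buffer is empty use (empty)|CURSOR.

Answer: TMLEPKB|6

Derivation:
After op 1 (home): buf='TMLEPKB' cursor=0
After op 2 (end): buf='TMLEPKB' cursor=7
After op 3 (right): buf='TMLEPKB' cursor=7
After op 4 (delete): buf='TMLEPKB' cursor=7
After op 5 (left): buf='TMLEPKB' cursor=6
After op 6 (delete): buf='TMLEPK' cursor=6
After op 7 (left): buf='TMLEPK' cursor=5
After op 8 (end): buf='TMLEPK' cursor=6
After op 9 (undo): buf='TMLEPKB' cursor=6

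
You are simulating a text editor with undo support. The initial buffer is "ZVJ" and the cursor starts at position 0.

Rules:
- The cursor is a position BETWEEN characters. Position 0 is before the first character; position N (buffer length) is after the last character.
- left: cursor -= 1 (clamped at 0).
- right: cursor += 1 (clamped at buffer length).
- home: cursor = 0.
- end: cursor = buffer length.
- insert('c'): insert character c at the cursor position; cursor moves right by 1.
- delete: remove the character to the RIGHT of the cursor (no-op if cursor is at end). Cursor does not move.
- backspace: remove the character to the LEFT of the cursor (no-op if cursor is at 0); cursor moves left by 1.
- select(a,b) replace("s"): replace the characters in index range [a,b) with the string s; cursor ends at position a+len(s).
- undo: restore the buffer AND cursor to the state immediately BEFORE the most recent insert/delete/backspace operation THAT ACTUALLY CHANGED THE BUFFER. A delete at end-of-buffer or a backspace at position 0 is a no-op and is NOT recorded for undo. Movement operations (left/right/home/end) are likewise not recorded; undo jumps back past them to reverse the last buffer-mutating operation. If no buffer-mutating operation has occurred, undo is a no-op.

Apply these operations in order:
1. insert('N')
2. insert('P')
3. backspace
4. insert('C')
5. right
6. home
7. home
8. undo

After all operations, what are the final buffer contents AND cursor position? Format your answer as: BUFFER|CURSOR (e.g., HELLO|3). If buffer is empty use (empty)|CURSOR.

After op 1 (insert('N')): buf='NZVJ' cursor=1
After op 2 (insert('P')): buf='NPZVJ' cursor=2
After op 3 (backspace): buf='NZVJ' cursor=1
After op 4 (insert('C')): buf='NCZVJ' cursor=2
After op 5 (right): buf='NCZVJ' cursor=3
After op 6 (home): buf='NCZVJ' cursor=0
After op 7 (home): buf='NCZVJ' cursor=0
After op 8 (undo): buf='NZVJ' cursor=1

Answer: NZVJ|1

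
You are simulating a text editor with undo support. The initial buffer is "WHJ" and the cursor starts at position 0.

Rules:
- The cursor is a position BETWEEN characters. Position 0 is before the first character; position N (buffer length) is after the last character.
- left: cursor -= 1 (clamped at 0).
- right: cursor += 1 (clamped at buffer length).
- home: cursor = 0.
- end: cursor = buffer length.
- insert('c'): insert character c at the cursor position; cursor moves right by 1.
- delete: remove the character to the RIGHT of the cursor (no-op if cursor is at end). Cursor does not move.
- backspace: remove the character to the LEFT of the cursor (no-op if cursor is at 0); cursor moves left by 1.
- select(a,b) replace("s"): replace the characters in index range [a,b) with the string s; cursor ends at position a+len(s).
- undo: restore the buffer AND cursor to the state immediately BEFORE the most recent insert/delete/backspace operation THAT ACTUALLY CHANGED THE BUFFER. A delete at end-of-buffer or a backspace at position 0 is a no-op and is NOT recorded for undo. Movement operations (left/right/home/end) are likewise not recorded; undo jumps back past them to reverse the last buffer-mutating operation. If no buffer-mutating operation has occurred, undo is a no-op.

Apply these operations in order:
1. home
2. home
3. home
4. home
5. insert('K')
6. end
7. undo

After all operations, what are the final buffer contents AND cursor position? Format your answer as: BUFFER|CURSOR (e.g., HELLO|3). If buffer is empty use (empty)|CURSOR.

After op 1 (home): buf='WHJ' cursor=0
After op 2 (home): buf='WHJ' cursor=0
After op 3 (home): buf='WHJ' cursor=0
After op 4 (home): buf='WHJ' cursor=0
After op 5 (insert('K')): buf='KWHJ' cursor=1
After op 6 (end): buf='KWHJ' cursor=4
After op 7 (undo): buf='WHJ' cursor=0

Answer: WHJ|0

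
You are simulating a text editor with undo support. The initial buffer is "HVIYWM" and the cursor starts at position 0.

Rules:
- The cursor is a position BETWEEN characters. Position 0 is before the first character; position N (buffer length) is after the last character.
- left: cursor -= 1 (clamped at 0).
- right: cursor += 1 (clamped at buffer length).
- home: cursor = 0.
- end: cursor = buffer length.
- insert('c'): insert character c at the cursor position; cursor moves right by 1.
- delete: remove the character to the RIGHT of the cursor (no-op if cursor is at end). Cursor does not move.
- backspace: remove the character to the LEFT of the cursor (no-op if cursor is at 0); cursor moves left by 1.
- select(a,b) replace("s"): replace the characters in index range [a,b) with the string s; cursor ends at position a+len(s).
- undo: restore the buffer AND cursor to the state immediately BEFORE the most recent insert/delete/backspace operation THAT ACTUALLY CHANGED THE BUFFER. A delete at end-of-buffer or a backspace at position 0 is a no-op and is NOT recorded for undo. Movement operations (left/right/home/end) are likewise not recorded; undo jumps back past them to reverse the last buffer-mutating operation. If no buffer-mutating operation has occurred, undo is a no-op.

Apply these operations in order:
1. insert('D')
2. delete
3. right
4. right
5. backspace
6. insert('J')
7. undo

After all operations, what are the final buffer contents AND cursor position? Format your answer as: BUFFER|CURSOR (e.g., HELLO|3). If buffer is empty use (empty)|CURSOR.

After op 1 (insert('D')): buf='DHVIYWM' cursor=1
After op 2 (delete): buf='DVIYWM' cursor=1
After op 3 (right): buf='DVIYWM' cursor=2
After op 4 (right): buf='DVIYWM' cursor=3
After op 5 (backspace): buf='DVYWM' cursor=2
After op 6 (insert('J')): buf='DVJYWM' cursor=3
After op 7 (undo): buf='DVYWM' cursor=2

Answer: DVYWM|2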